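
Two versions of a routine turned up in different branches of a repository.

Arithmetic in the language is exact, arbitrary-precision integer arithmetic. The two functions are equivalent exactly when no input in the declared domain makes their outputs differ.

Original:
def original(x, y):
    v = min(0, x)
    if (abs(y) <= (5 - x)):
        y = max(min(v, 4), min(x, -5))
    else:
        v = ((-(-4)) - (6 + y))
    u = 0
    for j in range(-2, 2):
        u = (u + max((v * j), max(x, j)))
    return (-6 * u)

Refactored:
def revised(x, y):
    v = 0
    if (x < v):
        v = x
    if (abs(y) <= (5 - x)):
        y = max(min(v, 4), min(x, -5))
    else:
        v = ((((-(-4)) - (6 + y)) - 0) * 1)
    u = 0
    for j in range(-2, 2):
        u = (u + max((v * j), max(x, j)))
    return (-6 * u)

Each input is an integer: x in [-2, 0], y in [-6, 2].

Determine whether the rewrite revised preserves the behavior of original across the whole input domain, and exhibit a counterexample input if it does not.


The two versions differ — the changes include branching structure differs; also statement counts differ; also comparison usage differs; also min/max/abs usage differs; also constant usage differs; also arithmetic usage differs.
Spot check at x=-1, y=-3 — original: v=-1, then (abs(y) <= (5 - x)) is true, then y=-1, then u=0, then (j=-2), then u=2, then (j=-1), then u=3, then (j=0), then u=3, then (j=1), then u=4, then returns -24. revised: v=0, then (x < v) is true, then v=-1, then (abs(y) <= (5 - x)) is true, then y=-1, then u=0, then (j=-2), then u=2, then (j=-1), then u=3, then (j=0), then u=3, then (j=1), then u=4, then returns -24. Both give -24.
Checked all 27 inputs in the declared domain: the outputs agree on every one.
verdict: equivalent


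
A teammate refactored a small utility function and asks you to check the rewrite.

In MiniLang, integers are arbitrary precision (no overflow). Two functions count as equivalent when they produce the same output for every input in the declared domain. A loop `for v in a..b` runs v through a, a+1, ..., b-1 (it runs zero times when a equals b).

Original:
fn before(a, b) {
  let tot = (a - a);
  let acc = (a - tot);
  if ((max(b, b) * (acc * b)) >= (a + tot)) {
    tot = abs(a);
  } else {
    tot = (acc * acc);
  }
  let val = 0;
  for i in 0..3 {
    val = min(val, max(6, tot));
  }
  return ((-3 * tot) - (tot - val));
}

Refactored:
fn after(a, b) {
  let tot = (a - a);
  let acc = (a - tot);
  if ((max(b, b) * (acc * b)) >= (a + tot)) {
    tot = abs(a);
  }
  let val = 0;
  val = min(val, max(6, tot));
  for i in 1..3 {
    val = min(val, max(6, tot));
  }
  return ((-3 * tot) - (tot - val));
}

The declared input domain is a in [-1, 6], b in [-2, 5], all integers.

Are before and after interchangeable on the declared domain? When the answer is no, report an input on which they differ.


Take a=-1, b=-2.
before: tot becomes 0; next acc becomes -1; next ((max(b, b) * (acc * b)) >= (a + tot)) evaluates to false; next tot becomes 1; next val becomes 0; next at i=0:; next val becomes 0; next at i=1:; next val becomes 0; next at i=2:; next val becomes 0; next final value -4
after: tot becomes 0; next acc becomes -1; next ((max(b, b) * (acc * b)) >= (a + tot)) evaluates to false; next val becomes 0; next val becomes 0; next at i=1:; next val becomes 0; next at i=2:; next val becomes 0; next final value 0
-4 vs 0 — the two versions disagree here.
verdict: not equivalent; witness: a=-1, b=-2


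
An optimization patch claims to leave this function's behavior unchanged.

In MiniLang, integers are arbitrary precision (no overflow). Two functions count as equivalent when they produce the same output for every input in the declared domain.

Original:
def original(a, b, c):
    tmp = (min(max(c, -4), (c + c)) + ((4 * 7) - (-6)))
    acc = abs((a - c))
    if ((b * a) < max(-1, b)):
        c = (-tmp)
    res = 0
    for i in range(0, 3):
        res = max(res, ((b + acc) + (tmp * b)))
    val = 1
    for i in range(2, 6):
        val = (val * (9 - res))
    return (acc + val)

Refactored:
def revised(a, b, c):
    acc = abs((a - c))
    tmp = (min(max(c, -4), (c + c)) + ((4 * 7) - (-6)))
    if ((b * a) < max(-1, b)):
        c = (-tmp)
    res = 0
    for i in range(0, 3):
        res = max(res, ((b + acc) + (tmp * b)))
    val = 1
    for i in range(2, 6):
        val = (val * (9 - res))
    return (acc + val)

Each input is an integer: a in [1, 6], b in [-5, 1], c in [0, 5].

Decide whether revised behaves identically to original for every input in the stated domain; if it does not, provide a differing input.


Although same computation, different form, 252/252 inputs agree.
verdict: equivalent


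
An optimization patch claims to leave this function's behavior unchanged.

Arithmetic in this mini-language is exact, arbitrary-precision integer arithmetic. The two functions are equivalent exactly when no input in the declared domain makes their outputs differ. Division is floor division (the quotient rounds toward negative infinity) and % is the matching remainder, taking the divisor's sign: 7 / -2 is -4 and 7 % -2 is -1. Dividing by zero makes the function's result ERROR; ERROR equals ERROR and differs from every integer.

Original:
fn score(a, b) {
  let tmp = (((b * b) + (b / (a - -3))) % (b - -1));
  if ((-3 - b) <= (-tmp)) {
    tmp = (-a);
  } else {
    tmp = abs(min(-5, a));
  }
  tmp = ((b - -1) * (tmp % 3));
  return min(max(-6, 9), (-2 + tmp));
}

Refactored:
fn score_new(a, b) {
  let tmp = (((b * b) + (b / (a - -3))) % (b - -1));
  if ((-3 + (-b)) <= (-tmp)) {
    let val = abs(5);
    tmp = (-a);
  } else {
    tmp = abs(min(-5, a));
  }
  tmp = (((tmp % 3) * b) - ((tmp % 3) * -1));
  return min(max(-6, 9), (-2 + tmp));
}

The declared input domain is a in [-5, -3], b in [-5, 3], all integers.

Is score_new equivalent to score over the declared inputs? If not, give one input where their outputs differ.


Behavior is preserved: although constant usage differs, plus min/max/abs usage differs, plus local variable names differ, plus arithmetic usage differs, plus statement counts differ, the outputs never diverge.
As a probe, take a=-4, b=2: score runs tmp := 2 | ((-3 - b) <= (-tmp)): true | tmp := 4 | tmp := 3 | result 1; score_new runs tmp := 2 | ((-3 + (-b)) <= (-tmp)): true | val := 5 | tmp := 4 | tmp := 3 | result 1; both end at 1.
An exhaustive pass over the 27 declared inputs shows identical outputs.
verdict: equivalent


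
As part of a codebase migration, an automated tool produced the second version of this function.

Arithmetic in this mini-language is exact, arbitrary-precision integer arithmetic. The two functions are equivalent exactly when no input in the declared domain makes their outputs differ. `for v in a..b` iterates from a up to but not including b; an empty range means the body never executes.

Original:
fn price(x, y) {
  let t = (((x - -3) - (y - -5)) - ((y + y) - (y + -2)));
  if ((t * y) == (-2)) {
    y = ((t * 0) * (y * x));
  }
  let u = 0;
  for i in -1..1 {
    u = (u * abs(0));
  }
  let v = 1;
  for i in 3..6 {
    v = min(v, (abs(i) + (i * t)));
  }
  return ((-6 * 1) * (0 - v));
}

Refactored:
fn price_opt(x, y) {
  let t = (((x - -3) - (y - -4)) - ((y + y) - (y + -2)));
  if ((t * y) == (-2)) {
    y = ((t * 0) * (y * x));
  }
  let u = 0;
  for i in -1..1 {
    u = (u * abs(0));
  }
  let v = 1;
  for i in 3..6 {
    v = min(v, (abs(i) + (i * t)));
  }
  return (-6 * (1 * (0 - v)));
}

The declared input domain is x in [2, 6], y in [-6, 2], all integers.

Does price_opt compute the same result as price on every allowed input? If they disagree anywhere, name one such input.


Run the pair on x=2, y=0.
price: t becomes -2; next ((t * y) == (-2)) evaluates to false; next u becomes 0; next at i=-1:; next u becomes 0; next at i=0:; next u becomes 0; next v becomes 1; next at i=3:; next v becomes -3; next at i=4:; next v becomes -4; next at i=5:; next v becomes -5; next final value -30
price_opt: t becomes -1; next ((t * y) == (-2)) evaluates to false; next u becomes 0; next at i=-1:; next u becomes 0; next at i=0:; next u becomes 0; next v becomes 1; next at i=3:; next v becomes 0; next at i=4:; next v becomes 0; next at i=5:; next v becomes 0; next final value 0
-30 against 0: the behavior changed.
verdict: not equivalent; witness: x=2, y=0


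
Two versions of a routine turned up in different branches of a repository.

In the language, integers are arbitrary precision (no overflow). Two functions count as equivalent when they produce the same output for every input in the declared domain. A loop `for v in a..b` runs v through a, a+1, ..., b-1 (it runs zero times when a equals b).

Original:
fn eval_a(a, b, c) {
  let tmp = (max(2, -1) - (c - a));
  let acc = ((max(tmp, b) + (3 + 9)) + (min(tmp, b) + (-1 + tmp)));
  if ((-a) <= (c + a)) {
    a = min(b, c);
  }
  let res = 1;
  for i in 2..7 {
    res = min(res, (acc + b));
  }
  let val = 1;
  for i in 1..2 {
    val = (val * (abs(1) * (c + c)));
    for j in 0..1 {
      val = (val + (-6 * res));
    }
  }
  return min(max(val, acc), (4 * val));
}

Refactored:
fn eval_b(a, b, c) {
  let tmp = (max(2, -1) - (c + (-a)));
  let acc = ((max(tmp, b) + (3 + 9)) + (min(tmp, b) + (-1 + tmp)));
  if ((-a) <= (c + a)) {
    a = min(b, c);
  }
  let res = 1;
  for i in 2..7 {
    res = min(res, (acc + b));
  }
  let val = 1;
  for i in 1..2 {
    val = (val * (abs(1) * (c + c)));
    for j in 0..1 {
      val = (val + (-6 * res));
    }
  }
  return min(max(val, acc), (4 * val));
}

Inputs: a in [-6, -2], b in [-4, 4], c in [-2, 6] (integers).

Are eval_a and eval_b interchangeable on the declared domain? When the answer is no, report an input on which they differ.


Although arithmetic usage differs, 405/405 inputs agree.
verdict: equivalent


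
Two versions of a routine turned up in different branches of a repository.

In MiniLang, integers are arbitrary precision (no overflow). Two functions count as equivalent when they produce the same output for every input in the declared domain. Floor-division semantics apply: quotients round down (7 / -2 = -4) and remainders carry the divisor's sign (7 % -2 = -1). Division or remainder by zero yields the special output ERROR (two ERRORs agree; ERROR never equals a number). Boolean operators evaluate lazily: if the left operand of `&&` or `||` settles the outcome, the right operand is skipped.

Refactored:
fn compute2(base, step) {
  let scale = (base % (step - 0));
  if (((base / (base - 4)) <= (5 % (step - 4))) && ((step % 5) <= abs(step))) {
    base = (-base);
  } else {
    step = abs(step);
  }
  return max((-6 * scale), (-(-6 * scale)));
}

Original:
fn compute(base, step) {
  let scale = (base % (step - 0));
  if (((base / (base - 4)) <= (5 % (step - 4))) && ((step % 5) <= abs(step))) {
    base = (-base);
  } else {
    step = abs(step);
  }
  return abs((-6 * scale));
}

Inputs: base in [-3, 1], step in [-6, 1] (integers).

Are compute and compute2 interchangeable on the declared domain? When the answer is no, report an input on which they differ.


Comparing the listings, the differences include: arithmetic usage differs; also min/max/abs usage differs; also constant usage differs.
One worked example (base=-3, step=-5) — compute: scale := -3 | (((base / (base - 4)) <= (5 % (step - 4))) && ((step % 5) <= abs(step))): false | step := 5 | result 18; compute2: scale := -3 | (((base / (base - 4)) <= (5 % (step - 4))) && ((step % 5) <= abs(step))): false | step := 5 | result 18; agreement on 18.
Across all 40 domain points the two functions coincide.
verdict: equivalent


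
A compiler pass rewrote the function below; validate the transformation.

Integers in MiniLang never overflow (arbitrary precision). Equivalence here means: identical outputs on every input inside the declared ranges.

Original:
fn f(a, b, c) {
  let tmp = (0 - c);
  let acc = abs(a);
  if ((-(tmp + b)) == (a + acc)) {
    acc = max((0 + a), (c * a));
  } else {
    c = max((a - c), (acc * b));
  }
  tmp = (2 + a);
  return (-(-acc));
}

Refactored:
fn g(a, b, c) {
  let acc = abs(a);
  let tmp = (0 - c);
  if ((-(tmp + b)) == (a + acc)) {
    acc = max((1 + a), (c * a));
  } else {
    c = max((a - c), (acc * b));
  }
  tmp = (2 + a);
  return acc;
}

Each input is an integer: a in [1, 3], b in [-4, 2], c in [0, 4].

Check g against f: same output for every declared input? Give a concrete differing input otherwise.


Run the pair on a=1, b=-2, c=0.
f: tmp becomes 0; next acc becomes 1; next ((-(tmp + b)) == (a + acc)) evaluates to true; next acc becomes 1; next tmp becomes 3; next final value 1
g: acc becomes 1; next tmp becomes 0; next ((-(tmp + b)) == (a + acc)) evaluates to true; next acc becomes 2; next tmp becomes 3; next final value 2
1 against 2: the behavior changed.
verdict: not equivalent; witness: a=1, b=-2, c=0


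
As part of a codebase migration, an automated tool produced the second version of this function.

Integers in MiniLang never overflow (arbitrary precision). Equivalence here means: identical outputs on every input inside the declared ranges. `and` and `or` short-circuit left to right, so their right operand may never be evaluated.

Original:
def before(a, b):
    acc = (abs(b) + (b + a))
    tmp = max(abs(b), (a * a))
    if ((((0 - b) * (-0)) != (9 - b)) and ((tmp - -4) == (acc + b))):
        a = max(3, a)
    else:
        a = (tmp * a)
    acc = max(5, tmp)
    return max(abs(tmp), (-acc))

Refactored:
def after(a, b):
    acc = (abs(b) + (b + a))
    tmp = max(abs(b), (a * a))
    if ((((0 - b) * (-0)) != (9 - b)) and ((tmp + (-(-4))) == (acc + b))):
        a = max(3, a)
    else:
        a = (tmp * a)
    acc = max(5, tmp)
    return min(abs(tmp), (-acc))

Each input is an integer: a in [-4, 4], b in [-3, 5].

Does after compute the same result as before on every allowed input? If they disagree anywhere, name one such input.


Consider the input a=-4, b=-3.
before: acc becomes -4; next tmp becomes 16; next ((((0 - b) * (-0)) != (9 - b)) and ((tmp - -4) == (acc + b))) evaluates to false; next a becomes -64; next acc becomes 16; next final value 16
after: acc becomes -4; next tmp becomes 16; next ((((0 - b) * (-0)) != (9 - b)) and ((tmp + (-(-4))) == (acc + b))) evaluates to false; next a becomes -64; next acc becomes 16; next final value -16
16 and -16 differ, so these are not the same function on this domain.
verdict: not equivalent; witness: a=-4, b=-3


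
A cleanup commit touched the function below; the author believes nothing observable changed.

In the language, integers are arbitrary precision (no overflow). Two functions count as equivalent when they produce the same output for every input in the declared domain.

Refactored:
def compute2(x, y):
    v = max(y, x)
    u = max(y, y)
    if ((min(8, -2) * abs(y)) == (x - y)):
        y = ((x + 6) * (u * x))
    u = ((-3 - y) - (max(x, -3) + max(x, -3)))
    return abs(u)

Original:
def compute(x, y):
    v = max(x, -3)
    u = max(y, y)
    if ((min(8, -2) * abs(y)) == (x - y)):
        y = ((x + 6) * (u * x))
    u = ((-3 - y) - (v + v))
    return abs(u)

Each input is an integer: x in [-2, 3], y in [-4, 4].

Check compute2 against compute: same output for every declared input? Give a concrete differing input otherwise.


Behavior is preserved: although constant usage differs; min/max/abs usage differs, the outputs never diverge.
Spot check at x=-1, y=-3 — compute: v becomes -1; next u becomes -3; next ((min(8, -2) * abs(y)) == (x - y)) evaluates to false; next u becomes 2; next final value 2. compute2: v becomes -1; next u becomes -3; next ((min(8, -2) * abs(y)) == (x - y)) evaluates to false; next u becomes 2; next final value 2. Both give 2.
Every one of the 54 inputs gives matching results.
verdict: equivalent


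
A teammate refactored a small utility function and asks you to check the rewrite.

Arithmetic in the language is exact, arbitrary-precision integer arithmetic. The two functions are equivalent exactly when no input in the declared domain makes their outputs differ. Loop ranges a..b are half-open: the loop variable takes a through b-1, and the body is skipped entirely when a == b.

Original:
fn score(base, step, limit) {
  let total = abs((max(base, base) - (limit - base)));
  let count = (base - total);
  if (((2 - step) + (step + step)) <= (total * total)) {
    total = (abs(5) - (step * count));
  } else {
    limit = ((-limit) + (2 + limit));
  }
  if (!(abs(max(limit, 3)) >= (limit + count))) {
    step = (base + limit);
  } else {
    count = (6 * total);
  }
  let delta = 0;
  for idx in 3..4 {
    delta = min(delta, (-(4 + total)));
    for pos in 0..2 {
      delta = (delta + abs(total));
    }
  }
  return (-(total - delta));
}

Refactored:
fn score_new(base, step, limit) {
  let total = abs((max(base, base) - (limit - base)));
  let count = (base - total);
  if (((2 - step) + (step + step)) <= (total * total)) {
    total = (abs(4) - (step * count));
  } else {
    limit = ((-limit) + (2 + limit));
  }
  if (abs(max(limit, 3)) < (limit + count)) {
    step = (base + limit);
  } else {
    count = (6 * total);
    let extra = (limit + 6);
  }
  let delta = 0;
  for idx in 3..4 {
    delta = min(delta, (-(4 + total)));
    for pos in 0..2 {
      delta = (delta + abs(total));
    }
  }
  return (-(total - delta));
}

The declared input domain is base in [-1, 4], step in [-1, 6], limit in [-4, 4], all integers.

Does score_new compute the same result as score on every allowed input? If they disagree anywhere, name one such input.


On input base=-1, step=-1, limit=2, score returns -4 while score_new returns 0.
verdict: not equivalent; witness: base=-1, step=-1, limit=2


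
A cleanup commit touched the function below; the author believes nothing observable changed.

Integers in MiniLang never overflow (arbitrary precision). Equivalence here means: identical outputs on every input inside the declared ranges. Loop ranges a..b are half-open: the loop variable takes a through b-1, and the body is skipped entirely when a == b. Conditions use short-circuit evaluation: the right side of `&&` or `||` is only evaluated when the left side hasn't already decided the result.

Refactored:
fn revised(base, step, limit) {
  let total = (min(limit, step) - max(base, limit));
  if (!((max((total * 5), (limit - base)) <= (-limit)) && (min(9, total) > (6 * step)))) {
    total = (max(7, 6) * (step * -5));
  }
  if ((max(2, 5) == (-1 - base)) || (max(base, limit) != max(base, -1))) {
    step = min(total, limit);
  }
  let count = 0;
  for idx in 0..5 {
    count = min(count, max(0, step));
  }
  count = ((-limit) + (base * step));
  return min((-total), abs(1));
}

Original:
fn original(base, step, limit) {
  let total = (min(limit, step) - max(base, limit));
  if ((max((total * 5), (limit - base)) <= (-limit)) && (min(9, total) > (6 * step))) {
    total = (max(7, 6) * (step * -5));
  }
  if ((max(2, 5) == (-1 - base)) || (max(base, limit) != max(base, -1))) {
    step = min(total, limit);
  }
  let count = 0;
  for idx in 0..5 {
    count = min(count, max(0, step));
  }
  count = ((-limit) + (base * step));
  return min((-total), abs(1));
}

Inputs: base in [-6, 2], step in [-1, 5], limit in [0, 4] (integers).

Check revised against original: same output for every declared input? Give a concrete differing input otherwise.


Consider the input base=-6, step=-1, limit=0.
original: total := -1 | ((max((total * 5), (limit - base)) <= (-limit)) && (min(9, total) > (6 * step))): false | ((max(2, 5) == (-1 - base)) || (max(base, limit) != max(base, -1))): true | step := -1 | count := 0 | iter idx=0: | count := 0 | iter idx=1: | count := 0 | iter idx=2: | count := 0 | iter idx=3: | count := 0 | iter idx=4: | count := 0 | count := 6 | result 1
revised: total := -1 | (!((max((total * 5), (limit - base)) <= (-limit)) && (min(9, total) > (6 * step)))): true | total := 35 | ((max(2, 5) == (-1 - base)) || (max(base, limit) != max(base, -1))): true | step := 0 | count := 0 | iter idx=0: | count := 0 | iter idx=1: | count := 0 | iter idx=2: | count := 0 | iter idx=3: | count := 0 | iter idx=4: | count := 0 | count := 0 | result -35
1 vs -35 — the two versions disagree here.
verdict: not equivalent; witness: base=-6, step=-1, limit=0


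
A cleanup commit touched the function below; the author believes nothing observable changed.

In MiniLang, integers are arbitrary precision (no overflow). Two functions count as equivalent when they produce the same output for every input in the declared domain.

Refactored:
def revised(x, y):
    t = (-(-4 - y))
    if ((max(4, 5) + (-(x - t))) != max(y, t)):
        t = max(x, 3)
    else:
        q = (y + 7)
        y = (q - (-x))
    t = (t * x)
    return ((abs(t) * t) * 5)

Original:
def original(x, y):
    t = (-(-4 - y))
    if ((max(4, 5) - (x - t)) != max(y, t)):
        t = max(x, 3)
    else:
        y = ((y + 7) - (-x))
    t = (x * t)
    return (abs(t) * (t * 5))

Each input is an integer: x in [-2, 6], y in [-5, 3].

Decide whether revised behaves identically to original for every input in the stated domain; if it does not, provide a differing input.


Differences: statement counts differ, plus arithmetic usage differs, plus local variable names differ — yet all 81 inputs agree.
verdict: equivalent


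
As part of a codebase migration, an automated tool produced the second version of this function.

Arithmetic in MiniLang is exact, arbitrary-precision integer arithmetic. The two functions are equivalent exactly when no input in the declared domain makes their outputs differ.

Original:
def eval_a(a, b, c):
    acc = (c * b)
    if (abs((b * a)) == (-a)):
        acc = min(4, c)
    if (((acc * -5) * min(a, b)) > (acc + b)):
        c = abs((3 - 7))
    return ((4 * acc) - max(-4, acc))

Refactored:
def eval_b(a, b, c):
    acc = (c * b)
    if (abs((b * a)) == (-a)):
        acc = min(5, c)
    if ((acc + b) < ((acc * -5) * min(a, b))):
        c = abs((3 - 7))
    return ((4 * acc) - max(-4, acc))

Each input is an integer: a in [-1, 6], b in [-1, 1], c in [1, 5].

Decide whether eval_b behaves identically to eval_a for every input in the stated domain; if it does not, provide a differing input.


Take a=-1, b=-1, c=5.
eval_a: acc := -5 | (abs((b * a)) == (-a)): true | acc := 4 | (((acc * -5) * min(a, b)) > (acc + b)): true | c := 4 | result 12
eval_b: acc := -5 | (abs((b * a)) == (-a)): true | acc := 5 | ((acc + b) < ((acc * -5) * min(a, b))): true | c := 4 | result 15
12 and 15 differ, so these are not the same function on this domain.
verdict: not equivalent; witness: a=-1, b=-1, c=5


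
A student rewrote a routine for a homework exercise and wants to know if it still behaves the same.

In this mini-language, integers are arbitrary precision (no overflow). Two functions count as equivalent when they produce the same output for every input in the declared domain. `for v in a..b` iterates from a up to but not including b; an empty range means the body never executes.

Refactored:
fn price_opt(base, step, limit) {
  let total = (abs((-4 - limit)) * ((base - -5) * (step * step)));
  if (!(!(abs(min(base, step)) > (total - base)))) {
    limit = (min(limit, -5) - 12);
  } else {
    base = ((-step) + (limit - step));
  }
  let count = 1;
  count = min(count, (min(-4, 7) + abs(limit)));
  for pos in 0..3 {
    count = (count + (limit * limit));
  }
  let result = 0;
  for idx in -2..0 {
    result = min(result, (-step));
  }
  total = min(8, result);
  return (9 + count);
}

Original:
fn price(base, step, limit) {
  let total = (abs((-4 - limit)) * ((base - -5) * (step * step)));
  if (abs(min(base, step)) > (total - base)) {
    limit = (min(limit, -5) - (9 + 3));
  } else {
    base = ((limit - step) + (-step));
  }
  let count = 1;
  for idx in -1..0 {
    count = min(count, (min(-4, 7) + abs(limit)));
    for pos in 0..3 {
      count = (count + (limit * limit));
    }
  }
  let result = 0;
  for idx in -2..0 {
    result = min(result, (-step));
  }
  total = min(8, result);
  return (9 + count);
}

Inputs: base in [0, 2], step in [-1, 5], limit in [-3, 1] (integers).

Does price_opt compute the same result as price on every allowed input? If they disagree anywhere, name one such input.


Although constant usage differs, loop structure differs, arithmetic usage differs, boolean connective usage differs, statement counts differ, 105/105 inputs agree.
verdict: equivalent


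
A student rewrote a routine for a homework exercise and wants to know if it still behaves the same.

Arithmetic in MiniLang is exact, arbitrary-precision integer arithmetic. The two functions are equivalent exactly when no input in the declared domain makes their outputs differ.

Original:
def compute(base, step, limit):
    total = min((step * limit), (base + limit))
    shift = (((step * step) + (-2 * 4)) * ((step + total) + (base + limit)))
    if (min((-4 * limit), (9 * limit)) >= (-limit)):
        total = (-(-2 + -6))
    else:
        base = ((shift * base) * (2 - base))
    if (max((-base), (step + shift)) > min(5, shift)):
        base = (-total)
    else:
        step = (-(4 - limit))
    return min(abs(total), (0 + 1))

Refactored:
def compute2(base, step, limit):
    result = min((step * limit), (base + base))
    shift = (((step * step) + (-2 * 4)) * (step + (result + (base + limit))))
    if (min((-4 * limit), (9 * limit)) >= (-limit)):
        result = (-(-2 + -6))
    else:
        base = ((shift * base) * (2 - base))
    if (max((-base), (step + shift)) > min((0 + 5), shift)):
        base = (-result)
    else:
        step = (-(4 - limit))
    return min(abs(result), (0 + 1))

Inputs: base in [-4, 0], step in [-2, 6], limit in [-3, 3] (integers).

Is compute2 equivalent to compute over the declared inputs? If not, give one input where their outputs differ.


Not equivalent: base=-3, step=0, limit=3 separates them (0 vs 1).
compute: total = 0; shift = 0; (min((-4 * limit), (9 * limit)) >= (-limit)) -> false; base = 0; (max((-base), (step + shift)) > min(5, shift)) -> false; step = -1; return 0
compute2: result = -6; shift = 48; (min((-4 * limit), (9 * limit)) >= (-limit)) -> false; base = -720; (max((-base), (step + shift)) > min((0 + 5), shift)) -> true; base = 6; return 1
verdict: not equivalent; witness: base=-3, step=0, limit=3


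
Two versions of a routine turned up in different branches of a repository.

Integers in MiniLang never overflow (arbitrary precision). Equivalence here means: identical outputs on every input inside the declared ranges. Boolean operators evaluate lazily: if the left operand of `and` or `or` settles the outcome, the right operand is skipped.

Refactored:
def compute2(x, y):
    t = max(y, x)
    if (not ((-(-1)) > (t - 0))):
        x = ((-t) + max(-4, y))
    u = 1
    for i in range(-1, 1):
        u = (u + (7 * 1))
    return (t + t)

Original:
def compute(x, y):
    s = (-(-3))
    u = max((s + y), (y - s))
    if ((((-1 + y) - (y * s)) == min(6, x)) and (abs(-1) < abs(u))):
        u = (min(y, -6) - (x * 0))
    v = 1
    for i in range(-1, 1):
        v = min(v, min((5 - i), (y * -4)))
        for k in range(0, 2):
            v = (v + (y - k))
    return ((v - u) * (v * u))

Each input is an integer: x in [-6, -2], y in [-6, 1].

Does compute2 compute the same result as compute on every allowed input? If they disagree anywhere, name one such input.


The rewrite breaks on x=-6, y=-6, where the results are -1650 and -12.
compute: s=3, then u=-3, then ((((-1 + y) - (y * s)) == min(6, x)) and (abs(-1) < abs(u))) is false, then v=1, then (i=-1), then v=1, then (k=0), then v=-5, then (k=1), then v=-12, then (i=0), then v=-12, then (k=0), then v=-18, then (k=1), then v=-25, then returns -1650
compute2: t=-6, then (not ((-(-1)) > (t - 0))) is false, then u=1, then (i=-1), then u=8, then (i=0), then u=15, then returns -12
verdict: not equivalent; witness: x=-6, y=-6


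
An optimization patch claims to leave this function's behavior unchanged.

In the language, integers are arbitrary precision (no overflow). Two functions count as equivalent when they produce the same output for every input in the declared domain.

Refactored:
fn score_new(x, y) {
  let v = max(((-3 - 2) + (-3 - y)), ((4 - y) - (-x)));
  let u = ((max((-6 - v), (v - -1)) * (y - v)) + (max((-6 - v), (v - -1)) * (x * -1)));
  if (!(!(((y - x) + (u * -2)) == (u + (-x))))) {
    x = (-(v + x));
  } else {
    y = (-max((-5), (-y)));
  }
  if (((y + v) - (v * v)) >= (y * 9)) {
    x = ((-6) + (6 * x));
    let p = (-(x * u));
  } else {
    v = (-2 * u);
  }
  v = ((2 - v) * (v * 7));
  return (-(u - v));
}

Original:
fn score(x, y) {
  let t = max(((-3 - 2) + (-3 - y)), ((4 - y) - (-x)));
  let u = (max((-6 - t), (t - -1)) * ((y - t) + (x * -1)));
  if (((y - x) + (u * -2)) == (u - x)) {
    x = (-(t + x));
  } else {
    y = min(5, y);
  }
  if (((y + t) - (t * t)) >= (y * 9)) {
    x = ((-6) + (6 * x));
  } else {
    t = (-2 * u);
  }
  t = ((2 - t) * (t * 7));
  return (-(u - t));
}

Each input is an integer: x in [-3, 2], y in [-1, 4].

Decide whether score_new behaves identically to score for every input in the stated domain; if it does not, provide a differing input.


The two versions differ — the changes include local variable names differ, and min/max/abs usage differs, and statement counts differ, and boolean connective usage differs, and constant usage differs, and arithmetic usage differs.
Tracing x=-3, y=4: score: t = -3; u = -20; (((y - x) + (u * -2)) == (u - x)) -> false; y = 4; (((y + t) - (t * t)) >= (y * 9)) -> false; t = 40; t = -10640; return -10620 | score_new: v = -3; u = -20; (!(!(((y - x) + (u * -2)) == (u + (-x))))) -> false; y = 4; (((y + v) - (v * v)) >= (y * 9)) -> false; v = 40; v = -10640; return -10620 — matching result -10620.
Across all 36 domain points the two functions coincide.
verdict: equivalent


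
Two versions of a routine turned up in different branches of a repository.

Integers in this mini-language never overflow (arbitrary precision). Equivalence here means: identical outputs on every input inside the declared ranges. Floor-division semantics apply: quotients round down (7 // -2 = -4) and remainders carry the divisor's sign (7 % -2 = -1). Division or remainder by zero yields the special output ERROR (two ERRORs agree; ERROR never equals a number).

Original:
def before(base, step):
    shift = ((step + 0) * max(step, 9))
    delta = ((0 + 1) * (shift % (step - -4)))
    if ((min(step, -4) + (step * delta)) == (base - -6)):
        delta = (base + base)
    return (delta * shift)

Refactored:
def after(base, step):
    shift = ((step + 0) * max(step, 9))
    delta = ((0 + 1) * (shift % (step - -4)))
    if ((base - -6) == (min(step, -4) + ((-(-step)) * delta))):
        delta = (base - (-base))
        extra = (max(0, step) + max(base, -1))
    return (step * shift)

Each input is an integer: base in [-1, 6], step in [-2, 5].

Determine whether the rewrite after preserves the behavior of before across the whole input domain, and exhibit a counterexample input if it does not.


Input base=-1, step=-2: 0 from before versus 36 from after.
verdict: not equivalent; witness: base=-1, step=-2


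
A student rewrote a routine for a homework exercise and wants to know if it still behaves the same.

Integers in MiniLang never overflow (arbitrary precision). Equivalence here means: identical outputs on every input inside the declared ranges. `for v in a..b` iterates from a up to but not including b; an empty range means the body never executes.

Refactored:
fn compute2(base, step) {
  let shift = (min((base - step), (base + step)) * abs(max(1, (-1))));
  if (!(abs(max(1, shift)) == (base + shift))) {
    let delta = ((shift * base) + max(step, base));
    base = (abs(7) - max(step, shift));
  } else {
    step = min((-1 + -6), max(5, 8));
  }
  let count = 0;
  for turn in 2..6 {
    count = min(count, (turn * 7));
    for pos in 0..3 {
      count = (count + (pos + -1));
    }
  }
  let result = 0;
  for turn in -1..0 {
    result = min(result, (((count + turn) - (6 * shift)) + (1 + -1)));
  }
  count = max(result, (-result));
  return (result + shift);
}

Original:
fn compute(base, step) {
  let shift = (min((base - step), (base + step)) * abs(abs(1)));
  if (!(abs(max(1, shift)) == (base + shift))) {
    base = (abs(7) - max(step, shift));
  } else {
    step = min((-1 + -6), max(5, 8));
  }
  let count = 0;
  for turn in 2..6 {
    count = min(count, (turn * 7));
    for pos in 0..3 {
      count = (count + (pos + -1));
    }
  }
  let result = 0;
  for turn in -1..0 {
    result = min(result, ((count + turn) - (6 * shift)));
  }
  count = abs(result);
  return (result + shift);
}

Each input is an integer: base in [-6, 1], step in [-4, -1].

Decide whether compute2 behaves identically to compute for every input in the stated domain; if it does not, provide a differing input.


Reading the diff, among the changes: constant usage differs; local variable names differ; min/max/abs usage differs; arithmetic usage differs; statement counts differ.
Spot check at base=-1, step=-2 — compute: shift := -3 | (!(abs(max(1, shift)) == (base + shift))): true | base := 9 | count := 0 | iter turn=2: | count := 0 | iter pos=0: | count := -1 | iter pos=1: | count := -1 | iter pos=2: | count := 0 | iter turn=3: | count := 0 | iter pos=0: | count := -1 | iter pos=1: | count := -1 | iter pos=2: | count := 0 | iter turn=4: | count := 0 | iter pos=0: | count := -1 | iter pos=1: | count := -1 | iter pos=2: | count := 0 | iter turn=5: | count := 0 | iter pos=0: | count := -1 | iter pos=1: | count := -1 | iter pos=2: | count := 0 | result := 0 | iter turn=-1: | result := 0 | count := 0 | result -3. compute2: shift := -3 | (!(abs(max(1, shift)) == (base + shift))): true | delta := 2 | base := 9 | count := 0 | iter turn=2: | count := 0 | iter pos=0: | count := -1 | iter pos=1: | count := -1 | iter pos=2: | count := 0 | iter turn=3: | count := 0 | iter pos=0: | count := -1 | iter pos=1: | count := -1 | iter pos=2: | count := 0 | iter turn=4: | count := 0 | iter pos=0: | count := -1 | iter pos=1: | count := -1 | iter pos=2: | count := 0 | iter turn=5: | count := 0 | iter pos=0: | count := -1 | iter pos=1: | count := -1 | iter pos=2: | count := 0 | result := 0 | iter turn=-1: | result := 0 | count := 0 | result -3. Both give -3.
Checked all 32 inputs in the declared domain: the outputs agree on every one.
verdict: equivalent


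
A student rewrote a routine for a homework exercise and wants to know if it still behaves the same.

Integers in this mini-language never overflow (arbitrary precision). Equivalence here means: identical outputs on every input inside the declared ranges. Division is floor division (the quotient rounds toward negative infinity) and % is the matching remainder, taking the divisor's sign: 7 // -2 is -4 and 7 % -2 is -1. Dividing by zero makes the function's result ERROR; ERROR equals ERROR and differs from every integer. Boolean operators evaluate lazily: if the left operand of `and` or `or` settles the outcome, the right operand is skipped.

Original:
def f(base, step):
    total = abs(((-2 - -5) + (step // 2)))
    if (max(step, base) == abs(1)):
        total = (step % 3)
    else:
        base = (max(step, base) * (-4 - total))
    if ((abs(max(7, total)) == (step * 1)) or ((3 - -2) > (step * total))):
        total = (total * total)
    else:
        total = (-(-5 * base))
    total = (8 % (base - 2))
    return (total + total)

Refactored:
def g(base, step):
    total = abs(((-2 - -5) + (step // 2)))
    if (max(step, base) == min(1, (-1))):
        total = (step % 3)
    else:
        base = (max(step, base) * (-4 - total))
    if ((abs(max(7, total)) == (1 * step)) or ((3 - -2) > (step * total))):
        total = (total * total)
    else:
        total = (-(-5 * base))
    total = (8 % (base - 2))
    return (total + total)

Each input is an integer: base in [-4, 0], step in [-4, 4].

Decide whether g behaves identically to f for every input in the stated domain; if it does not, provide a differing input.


Evaluate both at base=-4, step=-1.
f: total=2, then (max(step, base) == abs(1)) is false, then base=6, then ((abs(max(7, total)) == (step * 1)) or ((3 - -2) > (step * total))) is true, then total=4, then total=0, then returns 0
g: total=2, then (max(step, base) == min(1, (-1))) is true, then total=2, then ((abs(max(7, total)) == (1 * step)) or ((3 - -2) > (step * total))) is true, then total=4, then total=-4, then returns -8
0 against -8: the behavior changed.
verdict: not equivalent; witness: base=-4, step=-1


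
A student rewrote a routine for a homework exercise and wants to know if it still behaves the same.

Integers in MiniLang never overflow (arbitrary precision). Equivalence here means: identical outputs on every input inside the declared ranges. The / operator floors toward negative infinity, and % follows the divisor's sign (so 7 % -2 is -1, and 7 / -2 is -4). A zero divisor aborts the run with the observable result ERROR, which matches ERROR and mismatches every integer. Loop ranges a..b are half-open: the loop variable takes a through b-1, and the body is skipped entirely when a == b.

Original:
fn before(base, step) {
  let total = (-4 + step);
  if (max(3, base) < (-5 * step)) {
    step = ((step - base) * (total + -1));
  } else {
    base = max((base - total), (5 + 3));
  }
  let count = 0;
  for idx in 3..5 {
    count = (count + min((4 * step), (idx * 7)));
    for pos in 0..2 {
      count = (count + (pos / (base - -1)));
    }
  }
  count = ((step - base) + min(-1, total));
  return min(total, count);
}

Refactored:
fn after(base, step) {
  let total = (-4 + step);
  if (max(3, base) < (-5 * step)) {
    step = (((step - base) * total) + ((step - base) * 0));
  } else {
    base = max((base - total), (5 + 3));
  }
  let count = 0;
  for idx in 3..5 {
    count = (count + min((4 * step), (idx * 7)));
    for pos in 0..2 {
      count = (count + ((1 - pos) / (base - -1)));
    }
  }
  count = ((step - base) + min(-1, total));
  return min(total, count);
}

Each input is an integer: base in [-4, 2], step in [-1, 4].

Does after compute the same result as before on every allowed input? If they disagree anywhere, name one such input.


On input base=-4, step=-1, before returns -19 while after returns -16.
verdict: not equivalent; witness: base=-4, step=-1


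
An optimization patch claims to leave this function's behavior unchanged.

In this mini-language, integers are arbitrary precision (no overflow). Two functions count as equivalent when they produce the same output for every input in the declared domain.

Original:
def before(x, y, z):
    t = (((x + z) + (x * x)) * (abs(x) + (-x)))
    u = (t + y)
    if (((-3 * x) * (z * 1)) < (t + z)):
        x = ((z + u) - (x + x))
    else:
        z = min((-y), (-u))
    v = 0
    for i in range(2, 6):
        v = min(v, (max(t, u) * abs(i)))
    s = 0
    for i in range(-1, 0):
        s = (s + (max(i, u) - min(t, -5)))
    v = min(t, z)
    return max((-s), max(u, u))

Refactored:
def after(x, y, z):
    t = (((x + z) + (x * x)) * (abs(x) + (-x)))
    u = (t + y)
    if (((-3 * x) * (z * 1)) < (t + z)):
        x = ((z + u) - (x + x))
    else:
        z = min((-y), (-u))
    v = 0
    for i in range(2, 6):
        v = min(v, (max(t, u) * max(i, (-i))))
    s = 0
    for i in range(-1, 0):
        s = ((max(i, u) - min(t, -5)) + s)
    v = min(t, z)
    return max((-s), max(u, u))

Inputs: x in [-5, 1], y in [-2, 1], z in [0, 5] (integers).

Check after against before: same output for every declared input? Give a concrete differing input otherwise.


Changes here: min/max/abs usage differs; the full 168-point sweep finds no disagreement.
verdict: equivalent


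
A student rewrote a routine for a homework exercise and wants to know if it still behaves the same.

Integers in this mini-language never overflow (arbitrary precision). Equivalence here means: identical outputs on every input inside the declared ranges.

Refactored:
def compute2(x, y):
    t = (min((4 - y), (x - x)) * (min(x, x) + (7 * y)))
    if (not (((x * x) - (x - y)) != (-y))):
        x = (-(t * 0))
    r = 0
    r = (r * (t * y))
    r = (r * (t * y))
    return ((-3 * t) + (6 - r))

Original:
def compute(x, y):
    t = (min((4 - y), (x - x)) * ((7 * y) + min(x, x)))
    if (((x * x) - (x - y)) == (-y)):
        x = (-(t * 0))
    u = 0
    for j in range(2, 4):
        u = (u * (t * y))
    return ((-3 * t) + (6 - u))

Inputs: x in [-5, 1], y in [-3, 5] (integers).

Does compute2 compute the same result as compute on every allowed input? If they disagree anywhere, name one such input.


Side by side, the visible changes include: arithmetic usage differs; also boolean connective usage differs; also comparison usage differs; also loop structure differs; also local variable names differ.
Spot check at x=-3, y=1 — compute: t := 0 | (((x * x) - (x - y)) == (-y)): false | u := 0 | iter j=2: | u := 0 | iter j=3: | u := 0 | result 6. compute2: t := 0 | (not (((x * x) - (x - y)) != (-y))): false | r := 0 | r := 0 | r := 0 | result 6. Both give 6.
Across all 63 domain points the two functions coincide.
verdict: equivalent
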